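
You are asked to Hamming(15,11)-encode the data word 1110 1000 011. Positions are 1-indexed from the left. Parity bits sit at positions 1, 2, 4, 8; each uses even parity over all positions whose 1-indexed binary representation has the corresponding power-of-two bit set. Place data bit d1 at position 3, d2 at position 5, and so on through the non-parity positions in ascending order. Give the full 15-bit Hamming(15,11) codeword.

Place data bits at non-power-of-two positions: b3=1, b5=1, b6=1, b7=0, b9=1, b10=0, b11=0, b12=0, b13=0, b14=1, b15=1.
p1 = XOR of data positions {3,5,7,9,11,13,15} = 1⊕1⊕0⊕1⊕0⊕0⊕1 = 0
p2 = XOR of data positions {3,6,7,10,11,14,15} = 1⊕1⊕0⊕0⊕0⊕1⊕1 = 0
p4 = XOR of data positions {5,6,7,12,13,14,15} = 1⊕1⊕0⊕0⊕0⊕1⊕1 = 0
p8 = XOR of data positions {9,10,11,12,13,14,15} = 1⊕0⊕0⊕0⊕0⊕1⊕1 = 1
Codeword b1..b15 = 001011011000011

001011011000011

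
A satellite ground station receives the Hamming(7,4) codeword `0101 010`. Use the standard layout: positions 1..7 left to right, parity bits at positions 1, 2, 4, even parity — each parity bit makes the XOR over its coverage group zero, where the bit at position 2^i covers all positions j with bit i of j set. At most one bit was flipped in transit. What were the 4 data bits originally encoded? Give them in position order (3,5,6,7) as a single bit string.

0010

s1: b1⊕b3⊕b5⊕b7 = 0⊕0⊕0⊕0 = 0
s2: b2⊕b3⊕b6⊕b7 = 1⊕0⊕1⊕0 = 0
s4: b4⊕b5⊕b6⊕b7 = 1⊕0⊕1⊕0 = 0
Syndrome (s4...s1) = 000 → position 0 (no error).
No correction needed.
Data bits at positions 3,5,6,7: 0010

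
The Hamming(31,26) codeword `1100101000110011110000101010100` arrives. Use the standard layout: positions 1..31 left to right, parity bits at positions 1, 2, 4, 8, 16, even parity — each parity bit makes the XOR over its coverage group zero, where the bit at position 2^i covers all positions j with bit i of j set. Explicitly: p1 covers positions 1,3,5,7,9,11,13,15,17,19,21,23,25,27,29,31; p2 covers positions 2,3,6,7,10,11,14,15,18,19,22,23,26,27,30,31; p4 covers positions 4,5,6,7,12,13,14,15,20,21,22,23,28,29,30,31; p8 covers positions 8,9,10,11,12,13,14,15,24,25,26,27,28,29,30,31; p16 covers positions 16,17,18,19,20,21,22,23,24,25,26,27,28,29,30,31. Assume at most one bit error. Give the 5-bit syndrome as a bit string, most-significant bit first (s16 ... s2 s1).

s1: b1⊕b3⊕b5⊕b7⊕b9⊕b11⊕b13⊕b15⊕b17⊕b19⊕b21⊕b23⊕b25⊕b27⊕b29⊕b31 = 1⊕0⊕1⊕1⊕0⊕1⊕0⊕1⊕1⊕0⊕0⊕1⊕1⊕1⊕1⊕0 = 0
s2: b2⊕b3⊕b6⊕b7⊕b10⊕b11⊕b14⊕b15⊕b18⊕b19⊕b22⊕b23⊕b26⊕b27⊕b30⊕b31 = 1⊕0⊕0⊕1⊕0⊕1⊕0⊕1⊕1⊕0⊕0⊕1⊕0⊕1⊕0⊕0 = 1
s4: b4⊕b5⊕b6⊕b7⊕b12⊕b13⊕b14⊕b15⊕b20⊕b21⊕b22⊕b23⊕b28⊕b29⊕b30⊕b31 = 0⊕1⊕0⊕1⊕1⊕0⊕0⊕1⊕0⊕0⊕0⊕1⊕0⊕1⊕0⊕0 = 0
s8: b8⊕b9⊕b10⊕b11⊕b12⊕b13⊕b14⊕b15⊕b24⊕b25⊕b26⊕b27⊕b28⊕b29⊕b30⊕b31 = 0⊕0⊕0⊕1⊕1⊕0⊕0⊕1⊕0⊕1⊕0⊕1⊕0⊕1⊕0⊕0 = 0
s16: b16⊕b17⊕b18⊕b19⊕b20⊕b21⊕b22⊕b23⊕b24⊕b25⊕b26⊕b27⊕b28⊕b29⊕b30⊕b31 = 1⊕1⊕1⊕0⊕0⊕0⊕0⊕1⊕0⊕1⊕0⊕1⊕0⊕1⊕0⊕0 = 1
Syndrome (s16...s1) = 10010 → position 18.

10010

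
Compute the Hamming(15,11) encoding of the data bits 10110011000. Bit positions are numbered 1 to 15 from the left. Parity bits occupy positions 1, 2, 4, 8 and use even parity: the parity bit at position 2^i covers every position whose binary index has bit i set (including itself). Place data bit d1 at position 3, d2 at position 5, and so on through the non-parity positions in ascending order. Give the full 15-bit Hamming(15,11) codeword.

101101100011000

Place data bits at non-power-of-two positions: b3=1, b5=0, b6=1, b7=1, b9=0, b10=0, b11=1, b12=1, b13=0, b14=0, b15=0.
p1 = XOR of data positions {3,5,7,9,11,13,15} = 1⊕0⊕1⊕0⊕1⊕0⊕0 = 1
p2 = XOR of data positions {3,6,7,10,11,14,15} = 1⊕1⊕1⊕0⊕1⊕0⊕0 = 0
p4 = XOR of data positions {5,6,7,12,13,14,15} = 0⊕1⊕1⊕1⊕0⊕0⊕0 = 1
p8 = XOR of data positions {9,10,11,12,13,14,15} = 0⊕0⊕1⊕1⊕0⊕0⊕0 = 0
Codeword b1..b15 = 101101100011000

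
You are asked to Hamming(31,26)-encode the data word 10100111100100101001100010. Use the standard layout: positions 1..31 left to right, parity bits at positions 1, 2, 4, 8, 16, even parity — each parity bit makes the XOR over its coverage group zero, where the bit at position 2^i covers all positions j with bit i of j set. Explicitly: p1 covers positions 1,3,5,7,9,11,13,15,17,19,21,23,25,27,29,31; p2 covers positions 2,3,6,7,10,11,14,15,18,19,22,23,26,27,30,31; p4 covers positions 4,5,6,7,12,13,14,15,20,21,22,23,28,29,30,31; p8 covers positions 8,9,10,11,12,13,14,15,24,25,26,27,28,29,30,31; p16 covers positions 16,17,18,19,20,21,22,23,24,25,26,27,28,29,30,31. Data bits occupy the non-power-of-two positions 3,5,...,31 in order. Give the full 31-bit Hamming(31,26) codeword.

Place data bits at non-power-of-two positions: b3=1, b5=0, b6=1, b7=0, b9=0, b10=1, b11=1, b12=1, b13=1, b14=0, b15=0, b17=1, b18=0, b19=0, b20=1, b21=0, b22=1, b23=0, b24=0, b25=1, b26=1, b27=0, b28=0, b29=0, b30=1, b31=0.
p1 = XOR of data positions {3,5,7,9,11,13,15,17,19,21,23,25,27,29,31} = 1⊕0⊕0⊕0⊕1⊕1⊕0⊕1⊕0⊕0⊕0⊕1⊕0⊕0⊕0 = 1
p2 = XOR of data positions {3,6,7,10,11,14,15,18,19,22,23,26,27,30,31} = 1⊕1⊕0⊕1⊕1⊕0⊕0⊕0⊕0⊕1⊕0⊕1⊕0⊕1⊕0 = 1
p4 = XOR of data positions {5,6,7,12,13,14,15,20,21,22,23,28,29,30,31} = 0⊕1⊕0⊕1⊕1⊕0⊕0⊕1⊕0⊕1⊕0⊕0⊕0⊕1⊕0 = 0
p8 = XOR of data positions {9,10,11,12,13,14,15,24,25,26,27,28,29,30,31} = 0⊕1⊕1⊕1⊕1⊕0⊕0⊕0⊕1⊕1⊕0⊕0⊕0⊕1⊕0 = 1
p16 = XOR of data positions {17,18,19,20,21,22,23,24,25,26,27,28,29,30,31} = 1⊕0⊕0⊕1⊕0⊕1⊕0⊕0⊕1⊕1⊕0⊕0⊕0⊕1⊕0 = 0
Codeword b1..b31 = 1110010101111000100101001100010

1110010101111000100101001100010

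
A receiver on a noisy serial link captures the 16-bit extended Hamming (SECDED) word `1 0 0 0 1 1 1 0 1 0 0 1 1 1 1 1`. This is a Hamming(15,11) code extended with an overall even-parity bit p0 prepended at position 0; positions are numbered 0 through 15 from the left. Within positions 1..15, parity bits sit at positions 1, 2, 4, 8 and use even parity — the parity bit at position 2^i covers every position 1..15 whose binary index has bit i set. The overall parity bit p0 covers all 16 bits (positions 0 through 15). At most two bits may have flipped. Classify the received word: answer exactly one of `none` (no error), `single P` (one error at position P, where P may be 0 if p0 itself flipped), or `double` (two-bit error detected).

double

s1: b1⊕b3⊕b5⊕b7⊕b9⊕b11⊕b13⊕b15 = 0⊕0⊕1⊕0⊕0⊕1⊕1⊕1 = 0
s2: b2⊕b3⊕b6⊕b7⊕b10⊕b11⊕b14⊕b15 = 0⊕0⊕1⊕0⊕0⊕1⊕1⊕1 = 0
s4: b4⊕b5⊕b6⊕b7⊕b12⊕b13⊕b14⊕b15 = 1⊕1⊕1⊕0⊕1⊕1⊕1⊕1 = 1
s8: b8⊕b9⊕b10⊕b11⊕b12⊕b13⊕b14⊕b15 = 1⊕0⊕0⊕1⊕1⊕1⊕1⊕1 = 0
Syndrome (s8...s1) = 0100 → position 4.
Overall parity (XOR of all 16 bits, including p0): 1⊕0⊕0⊕0⊕1⊕1⊕1⊕0⊕1⊕0⊕0⊕1⊕1⊕1⊕1⊕1 = 0
Overall=0, syndrome position=4 → double-bit error detected (uncorrectable).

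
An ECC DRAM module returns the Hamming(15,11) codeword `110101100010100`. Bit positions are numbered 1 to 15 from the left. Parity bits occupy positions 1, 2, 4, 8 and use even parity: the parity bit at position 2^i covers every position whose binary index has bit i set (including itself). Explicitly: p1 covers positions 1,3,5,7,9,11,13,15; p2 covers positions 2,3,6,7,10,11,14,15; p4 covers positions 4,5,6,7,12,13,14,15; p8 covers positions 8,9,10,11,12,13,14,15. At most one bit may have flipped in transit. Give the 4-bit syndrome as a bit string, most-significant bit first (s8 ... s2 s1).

s1: b1⊕b3⊕b5⊕b7⊕b9⊕b11⊕b13⊕b15 = 1⊕0⊕0⊕1⊕0⊕1⊕1⊕0 = 0
s2: b2⊕b3⊕b6⊕b7⊕b10⊕b11⊕b14⊕b15 = 1⊕0⊕1⊕1⊕0⊕1⊕0⊕0 = 0
s4: b4⊕b5⊕b6⊕b7⊕b12⊕b13⊕b14⊕b15 = 1⊕0⊕1⊕1⊕0⊕1⊕0⊕0 = 0
s8: b8⊕b9⊕b10⊕b11⊕b12⊕b13⊕b14⊕b15 = 0⊕0⊕0⊕1⊕0⊕1⊕0⊕0 = 0
Syndrome (s8...s1) = 0000 → position 0 (no error).

0000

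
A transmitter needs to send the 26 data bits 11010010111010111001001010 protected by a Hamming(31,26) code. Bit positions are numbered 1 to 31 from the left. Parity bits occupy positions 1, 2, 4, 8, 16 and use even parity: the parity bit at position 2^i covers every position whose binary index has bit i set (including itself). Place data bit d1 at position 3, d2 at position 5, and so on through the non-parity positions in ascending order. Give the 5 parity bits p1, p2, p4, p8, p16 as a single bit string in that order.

Place data bits at non-power-of-two positions: b3=1, b5=1, b6=0, b7=1, b9=0, b10=0, b11=1, b12=0, b13=1, b14=1, b15=1, b17=0, b18=1, b19=0, b20=1, b21=1, b22=1, b23=0, b24=0, b25=1, b26=0, b27=0, b28=1, b29=0, b30=1, b31=0.
p1 = XOR of data positions {3,5,7,9,11,13,15,17,19,21,23,25,27,29,31} = 1⊕1⊕1⊕0⊕1⊕1⊕1⊕0⊕0⊕1⊕0⊕1⊕0⊕0⊕0 = 0
p2 = XOR of data positions {3,6,7,10,11,14,15,18,19,22,23,26,27,30,31} = 1⊕0⊕1⊕0⊕1⊕1⊕1⊕1⊕0⊕1⊕0⊕0⊕0⊕1⊕0 = 0
p4 = XOR of data positions {5,6,7,12,13,14,15,20,21,22,23,28,29,30,31} = 1⊕0⊕1⊕0⊕1⊕1⊕1⊕1⊕1⊕1⊕0⊕1⊕0⊕1⊕0 = 0
p8 = XOR of data positions {9,10,11,12,13,14,15,24,25,26,27,28,29,30,31} = 0⊕0⊕1⊕0⊕1⊕1⊕1⊕0⊕1⊕0⊕0⊕1⊕0⊕1⊕0 = 1
p16 = XOR of data positions {17,18,19,20,21,22,23,24,25,26,27,28,29,30,31} = 0⊕1⊕0⊕1⊕1⊕1⊕0⊕0⊕1⊕0⊕0⊕1⊕0⊕1⊕0 = 1
Parity bits p1,p2,p4,p8,p16 = 00011

00011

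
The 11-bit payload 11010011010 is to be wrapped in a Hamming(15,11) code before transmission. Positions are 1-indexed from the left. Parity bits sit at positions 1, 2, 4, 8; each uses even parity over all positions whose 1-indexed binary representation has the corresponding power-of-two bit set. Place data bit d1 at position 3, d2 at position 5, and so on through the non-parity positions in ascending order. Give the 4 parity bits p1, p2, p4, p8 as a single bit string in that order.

0001

Place data bits at non-power-of-two positions: b3=1, b5=1, b6=0, b7=1, b9=0, b10=0, b11=1, b12=1, b13=0, b14=1, b15=0.
p1 = XOR of data positions {3,5,7,9,11,13,15} = 1⊕1⊕1⊕0⊕1⊕0⊕0 = 0
p2 = XOR of data positions {3,6,7,10,11,14,15} = 1⊕0⊕1⊕0⊕1⊕1⊕0 = 0
p4 = XOR of data positions {5,6,7,12,13,14,15} = 1⊕0⊕1⊕1⊕0⊕1⊕0 = 0
p8 = XOR of data positions {9,10,11,12,13,14,15} = 0⊕0⊕1⊕1⊕0⊕1⊕0 = 1
Parity bits p1,p2,p4,p8 = 0001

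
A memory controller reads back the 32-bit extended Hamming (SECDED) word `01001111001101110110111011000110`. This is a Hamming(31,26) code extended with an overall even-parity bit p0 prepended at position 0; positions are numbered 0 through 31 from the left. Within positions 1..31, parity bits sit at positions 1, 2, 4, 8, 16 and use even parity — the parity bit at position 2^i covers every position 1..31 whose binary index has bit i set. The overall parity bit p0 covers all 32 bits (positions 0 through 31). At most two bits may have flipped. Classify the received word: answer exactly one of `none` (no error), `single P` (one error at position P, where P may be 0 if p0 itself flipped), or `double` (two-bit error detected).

single 26

s1: b1⊕b3⊕b5⊕b7⊕b9⊕b11⊕b13⊕b15⊕b17⊕b19⊕b21⊕b23⊕b25⊕b27⊕b29⊕b31 = 1⊕0⊕1⊕1⊕0⊕1⊕1⊕1⊕1⊕0⊕1⊕0⊕1⊕0⊕1⊕0 = 0
s2: b2⊕b3⊕b6⊕b7⊕b10⊕b11⊕b14⊕b15⊕b18⊕b19⊕b22⊕b23⊕b26⊕b27⊕b30⊕b31 = 0⊕0⊕1⊕1⊕1⊕1⊕1⊕1⊕1⊕0⊕1⊕0⊕0⊕0⊕1⊕0 = 1
s4: b4⊕b5⊕b6⊕b7⊕b12⊕b13⊕b14⊕b15⊕b20⊕b21⊕b22⊕b23⊕b28⊕b29⊕b30⊕b31 = 1⊕1⊕1⊕1⊕0⊕1⊕1⊕1⊕1⊕1⊕1⊕0⊕0⊕1⊕1⊕0 = 0
s8: b8⊕b9⊕b10⊕b11⊕b12⊕b13⊕b14⊕b15⊕b24⊕b25⊕b26⊕b27⊕b28⊕b29⊕b30⊕b31 = 0⊕0⊕1⊕1⊕0⊕1⊕1⊕1⊕1⊕1⊕0⊕0⊕0⊕1⊕1⊕0 = 1
s16: b16⊕b17⊕b18⊕b19⊕b20⊕b21⊕b22⊕b23⊕b24⊕b25⊕b26⊕b27⊕b28⊕b29⊕b30⊕b31 = 0⊕1⊕1⊕0⊕1⊕1⊕1⊕0⊕1⊕1⊕0⊕0⊕0⊕1⊕1⊕0 = 1
Syndrome (s16...s1) = 11010 → position 26.
Overall parity (XOR of all 32 bits, including p0): 0⊕1⊕0⊕0⊕1⊕1⊕1⊕1⊕0⊕0⊕1⊕1⊕0⊕1⊕1⊕1⊕0⊕1⊕1⊕0⊕1⊕1⊕1⊕0⊕1⊕1⊕0⊕0⊕0⊕1⊕1⊕0 = 1
Overall=1, syndrome position=26 → single-bit error at position 26.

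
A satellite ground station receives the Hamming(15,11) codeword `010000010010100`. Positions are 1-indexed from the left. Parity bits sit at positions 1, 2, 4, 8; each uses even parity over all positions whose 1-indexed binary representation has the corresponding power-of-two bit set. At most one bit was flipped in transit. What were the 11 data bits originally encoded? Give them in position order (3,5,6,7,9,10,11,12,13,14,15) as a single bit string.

00000011100

s1: b1⊕b3⊕b5⊕b7⊕b9⊕b11⊕b13⊕b15 = 0⊕0⊕0⊕0⊕0⊕1⊕1⊕0 = 0
s2: b2⊕b3⊕b6⊕b7⊕b10⊕b11⊕b14⊕b15 = 1⊕0⊕0⊕0⊕0⊕1⊕0⊕0 = 0
s4: b4⊕b5⊕b6⊕b7⊕b12⊕b13⊕b14⊕b15 = 0⊕0⊕0⊕0⊕0⊕1⊕0⊕0 = 1
s8: b8⊕b9⊕b10⊕b11⊕b12⊕b13⊕b14⊕b15 = 1⊕0⊕0⊕1⊕0⊕1⊕0⊕0 = 1
Syndrome (s8...s1) = 1100 → position 12.
Flip bit 12: corrected codeword = 010000010011100
Data bits at positions 3,5,6,7,9,10,11,12,13,14,15: 00000011100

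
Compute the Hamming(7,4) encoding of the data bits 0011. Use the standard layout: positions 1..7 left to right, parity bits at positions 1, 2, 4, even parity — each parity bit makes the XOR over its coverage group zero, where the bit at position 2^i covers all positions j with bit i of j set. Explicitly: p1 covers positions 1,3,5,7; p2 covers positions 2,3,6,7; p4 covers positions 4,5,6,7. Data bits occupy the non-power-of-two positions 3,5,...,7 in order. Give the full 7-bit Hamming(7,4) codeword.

1000011

Place data bits at non-power-of-two positions: b3=0, b5=0, b6=1, b7=1.
p1 = XOR of data positions {3,5,7} = 0⊕0⊕1 = 1
p2 = XOR of data positions {3,6,7} = 0⊕1⊕1 = 0
p4 = XOR of data positions {5,6,7} = 0⊕1⊕1 = 0
Codeword b1..b7 = 1000011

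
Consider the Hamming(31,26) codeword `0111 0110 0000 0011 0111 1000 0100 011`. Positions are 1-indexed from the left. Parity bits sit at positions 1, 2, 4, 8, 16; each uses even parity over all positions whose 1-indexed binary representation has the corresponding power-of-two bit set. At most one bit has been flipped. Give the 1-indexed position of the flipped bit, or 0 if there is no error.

0

s1: b1⊕b3⊕b5⊕b7⊕b9⊕b11⊕b13⊕b15⊕b17⊕b19⊕b21⊕b23⊕b25⊕b27⊕b29⊕b31 = 0⊕1⊕0⊕1⊕0⊕0⊕0⊕1⊕0⊕1⊕1⊕0⊕0⊕0⊕0⊕1 = 0
s2: b2⊕b3⊕b6⊕b7⊕b10⊕b11⊕b14⊕b15⊕b18⊕b19⊕b22⊕b23⊕b26⊕b27⊕b30⊕b31 = 1⊕1⊕1⊕1⊕0⊕0⊕0⊕1⊕1⊕1⊕0⊕0⊕1⊕0⊕1⊕1 = 0
s4: b4⊕b5⊕b6⊕b7⊕b12⊕b13⊕b14⊕b15⊕b20⊕b21⊕b22⊕b23⊕b28⊕b29⊕b30⊕b31 = 1⊕0⊕1⊕1⊕0⊕0⊕0⊕1⊕1⊕1⊕0⊕0⊕0⊕0⊕1⊕1 = 0
s8: b8⊕b9⊕b10⊕b11⊕b12⊕b13⊕b14⊕b15⊕b24⊕b25⊕b26⊕b27⊕b28⊕b29⊕b30⊕b31 = 0⊕0⊕0⊕0⊕0⊕0⊕0⊕1⊕0⊕0⊕1⊕0⊕0⊕0⊕1⊕1 = 0
s16: b16⊕b17⊕b18⊕b19⊕b20⊕b21⊕b22⊕b23⊕b24⊕b25⊕b26⊕b27⊕b28⊕b29⊕b30⊕b31 = 1⊕0⊕1⊕1⊕1⊕1⊕0⊕0⊕0⊕0⊕1⊕0⊕0⊕0⊕1⊕1 = 0
Syndrome (s16...s1) = 00000 → position 0 (no error).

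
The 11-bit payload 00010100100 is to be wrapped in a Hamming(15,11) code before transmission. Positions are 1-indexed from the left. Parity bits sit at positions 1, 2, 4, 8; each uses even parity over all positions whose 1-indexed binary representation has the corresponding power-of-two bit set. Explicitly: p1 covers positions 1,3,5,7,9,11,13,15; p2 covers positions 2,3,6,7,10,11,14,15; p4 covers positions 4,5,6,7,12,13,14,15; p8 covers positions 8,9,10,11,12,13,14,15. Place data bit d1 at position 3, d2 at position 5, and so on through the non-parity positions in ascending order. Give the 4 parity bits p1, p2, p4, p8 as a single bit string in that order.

0000

Place data bits at non-power-of-two positions: b3=0, b5=0, b6=0, b7=1, b9=0, b10=1, b11=0, b12=0, b13=1, b14=0, b15=0.
p1 = XOR of data positions {3,5,7,9,11,13,15} = 0⊕0⊕1⊕0⊕0⊕1⊕0 = 0
p2 = XOR of data positions {3,6,7,10,11,14,15} = 0⊕0⊕1⊕1⊕0⊕0⊕0 = 0
p4 = XOR of data positions {5,6,7,12,13,14,15} = 0⊕0⊕1⊕0⊕1⊕0⊕0 = 0
p8 = XOR of data positions {9,10,11,12,13,14,15} = 0⊕1⊕0⊕0⊕1⊕0⊕0 = 0
Parity bits p1,p2,p4,p8 = 0000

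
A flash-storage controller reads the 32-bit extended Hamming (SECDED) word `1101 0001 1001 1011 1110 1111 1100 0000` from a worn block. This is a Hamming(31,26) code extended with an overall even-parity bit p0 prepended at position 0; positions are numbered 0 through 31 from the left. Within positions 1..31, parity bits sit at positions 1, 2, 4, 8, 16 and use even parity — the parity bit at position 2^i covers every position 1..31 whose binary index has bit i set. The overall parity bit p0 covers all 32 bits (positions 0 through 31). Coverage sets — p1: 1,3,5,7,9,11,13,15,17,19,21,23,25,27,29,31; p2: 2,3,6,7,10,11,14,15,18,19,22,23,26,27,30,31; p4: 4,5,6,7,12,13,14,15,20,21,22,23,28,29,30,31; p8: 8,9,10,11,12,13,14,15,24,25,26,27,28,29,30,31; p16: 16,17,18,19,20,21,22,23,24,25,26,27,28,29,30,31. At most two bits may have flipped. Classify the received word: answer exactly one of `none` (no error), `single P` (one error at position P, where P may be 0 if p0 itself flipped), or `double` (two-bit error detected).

double

s1: b1⊕b3⊕b5⊕b7⊕b9⊕b11⊕b13⊕b15⊕b17⊕b19⊕b21⊕b23⊕b25⊕b27⊕b29⊕b31 = 1⊕1⊕0⊕1⊕0⊕1⊕0⊕1⊕1⊕0⊕1⊕1⊕1⊕0⊕0⊕0 = 1
s2: b2⊕b3⊕b6⊕b7⊕b10⊕b11⊕b14⊕b15⊕b18⊕b19⊕b22⊕b23⊕b26⊕b27⊕b30⊕b31 = 0⊕1⊕0⊕1⊕0⊕1⊕1⊕1⊕1⊕0⊕1⊕1⊕0⊕0⊕0⊕0 = 0
s4: b4⊕b5⊕b6⊕b7⊕b12⊕b13⊕b14⊕b15⊕b20⊕b21⊕b22⊕b23⊕b28⊕b29⊕b30⊕b31 = 0⊕0⊕0⊕1⊕1⊕0⊕1⊕1⊕1⊕1⊕1⊕1⊕0⊕0⊕0⊕0 = 0
s8: b8⊕b9⊕b10⊕b11⊕b12⊕b13⊕b14⊕b15⊕b24⊕b25⊕b26⊕b27⊕b28⊕b29⊕b30⊕b31 = 1⊕0⊕0⊕1⊕1⊕0⊕1⊕1⊕1⊕1⊕0⊕0⊕0⊕0⊕0⊕0 = 1
s16: b16⊕b17⊕b18⊕b19⊕b20⊕b21⊕b22⊕b23⊕b24⊕b25⊕b26⊕b27⊕b28⊕b29⊕b30⊕b31 = 1⊕1⊕1⊕0⊕1⊕1⊕1⊕1⊕1⊕1⊕0⊕0⊕0⊕0⊕0⊕0 = 1
Syndrome (s16...s1) = 11001 → position 25.
Overall parity (XOR of all 32 bits, including p0): 1⊕1⊕0⊕1⊕0⊕0⊕0⊕1⊕1⊕0⊕0⊕1⊕1⊕0⊕1⊕1⊕1⊕1⊕1⊕0⊕1⊕1⊕1⊕1⊕1⊕1⊕0⊕0⊕0⊕0⊕0⊕0 = 0
Overall=0, syndrome position=25 → double-bit error detected (uncorrectable).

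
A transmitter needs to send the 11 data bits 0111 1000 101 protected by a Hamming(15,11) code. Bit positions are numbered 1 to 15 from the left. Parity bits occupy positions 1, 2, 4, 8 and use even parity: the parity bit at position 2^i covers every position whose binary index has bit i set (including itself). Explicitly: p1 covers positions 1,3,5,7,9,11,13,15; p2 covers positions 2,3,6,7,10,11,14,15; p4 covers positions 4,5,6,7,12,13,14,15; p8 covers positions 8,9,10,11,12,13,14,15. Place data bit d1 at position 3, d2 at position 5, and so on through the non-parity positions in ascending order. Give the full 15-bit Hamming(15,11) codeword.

110111111000101

Place data bits at non-power-of-two positions: b3=0, b5=1, b6=1, b7=1, b9=1, b10=0, b11=0, b12=0, b13=1, b14=0, b15=1.
p1 = XOR of data positions {3,5,7,9,11,13,15} = 0⊕1⊕1⊕1⊕0⊕1⊕1 = 1
p2 = XOR of data positions {3,6,7,10,11,14,15} = 0⊕1⊕1⊕0⊕0⊕0⊕1 = 1
p4 = XOR of data positions {5,6,7,12,13,14,15} = 1⊕1⊕1⊕0⊕1⊕0⊕1 = 1
p8 = XOR of data positions {9,10,11,12,13,14,15} = 1⊕0⊕0⊕0⊕1⊕0⊕1 = 1
Codeword b1..b15 = 110111111000101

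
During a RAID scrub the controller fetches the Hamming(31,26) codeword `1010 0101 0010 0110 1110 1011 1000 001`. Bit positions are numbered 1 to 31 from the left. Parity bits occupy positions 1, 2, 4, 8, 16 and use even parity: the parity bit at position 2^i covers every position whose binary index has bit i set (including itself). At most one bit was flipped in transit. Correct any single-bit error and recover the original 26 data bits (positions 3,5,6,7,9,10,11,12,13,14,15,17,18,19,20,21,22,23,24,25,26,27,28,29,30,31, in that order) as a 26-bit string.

s1: b1⊕b3⊕b5⊕b7⊕b9⊕b11⊕b13⊕b15⊕b17⊕b19⊕b21⊕b23⊕b25⊕b27⊕b29⊕b31 = 1⊕1⊕0⊕0⊕0⊕1⊕0⊕1⊕1⊕1⊕1⊕1⊕1⊕0⊕0⊕1 = 0
s2: b2⊕b3⊕b6⊕b7⊕b10⊕b11⊕b14⊕b15⊕b18⊕b19⊕b22⊕b23⊕b26⊕b27⊕b30⊕b31 = 0⊕1⊕1⊕0⊕0⊕1⊕1⊕1⊕1⊕1⊕0⊕1⊕0⊕0⊕0⊕1 = 1
s4: b4⊕b5⊕b6⊕b7⊕b12⊕b13⊕b14⊕b15⊕b20⊕b21⊕b22⊕b23⊕b28⊕b29⊕b30⊕b31 = 0⊕0⊕1⊕0⊕0⊕0⊕1⊕1⊕0⊕1⊕0⊕1⊕0⊕0⊕0⊕1 = 0
s8: b8⊕b9⊕b10⊕b11⊕b12⊕b13⊕b14⊕b15⊕b24⊕b25⊕b26⊕b27⊕b28⊕b29⊕b30⊕b31 = 1⊕0⊕0⊕1⊕0⊕0⊕1⊕1⊕1⊕1⊕0⊕0⊕0⊕0⊕0⊕1 = 1
s16: b16⊕b17⊕b18⊕b19⊕b20⊕b21⊕b22⊕b23⊕b24⊕b25⊕b26⊕b27⊕b28⊕b29⊕b30⊕b31 = 0⊕1⊕1⊕1⊕0⊕1⊕0⊕1⊕1⊕1⊕0⊕0⊕0⊕0⊕0⊕1 = 0
Syndrome (s16...s1) = 01010 → position 10.
Flip bit 10: corrected codeword = 1010010101100110111010111000001
Data bits at positions 3,5,6,7,9,10,11,12,13,14,15,17,18,19,20,21,22,23,24,25,26,27,28,29,30,31: 10100110011111010111000001

10100110011111010111000001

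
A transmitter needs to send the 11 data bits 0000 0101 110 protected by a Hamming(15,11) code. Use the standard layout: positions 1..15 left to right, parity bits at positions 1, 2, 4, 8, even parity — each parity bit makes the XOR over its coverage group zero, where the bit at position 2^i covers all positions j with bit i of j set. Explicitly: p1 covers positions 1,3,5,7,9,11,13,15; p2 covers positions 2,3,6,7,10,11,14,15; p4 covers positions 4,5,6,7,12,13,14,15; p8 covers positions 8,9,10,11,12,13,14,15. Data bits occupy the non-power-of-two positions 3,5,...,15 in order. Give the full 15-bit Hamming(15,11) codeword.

Place data bits at non-power-of-two positions: b3=0, b5=0, b6=0, b7=0, b9=0, b10=1, b11=0, b12=1, b13=1, b14=1, b15=0.
p1 = XOR of data positions {3,5,7,9,11,13,15} = 0⊕0⊕0⊕0⊕0⊕1⊕0 = 1
p2 = XOR of data positions {3,6,7,10,11,14,15} = 0⊕0⊕0⊕1⊕0⊕1⊕0 = 0
p4 = XOR of data positions {5,6,7,12,13,14,15} = 0⊕0⊕0⊕1⊕1⊕1⊕0 = 1
p8 = XOR of data positions {9,10,11,12,13,14,15} = 0⊕1⊕0⊕1⊕1⊕1⊕0 = 0
Codeword b1..b15 = 100100000101110

100100000101110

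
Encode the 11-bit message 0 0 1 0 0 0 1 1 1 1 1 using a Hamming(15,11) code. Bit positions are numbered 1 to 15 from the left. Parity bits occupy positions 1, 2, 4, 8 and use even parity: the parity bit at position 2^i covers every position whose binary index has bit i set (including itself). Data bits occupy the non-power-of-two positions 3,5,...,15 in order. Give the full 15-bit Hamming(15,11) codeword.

Place data bits at non-power-of-two positions: b3=0, b5=0, b6=1, b7=0, b9=0, b10=0, b11=1, b12=1, b13=1, b14=1, b15=1.
p1 = XOR of data positions {3,5,7,9,11,13,15} = 0⊕0⊕0⊕0⊕1⊕1⊕1 = 1
p2 = XOR of data positions {3,6,7,10,11,14,15} = 0⊕1⊕0⊕0⊕1⊕1⊕1 = 0
p4 = XOR of data positions {5,6,7,12,13,14,15} = 0⊕1⊕0⊕1⊕1⊕1⊕1 = 1
p8 = XOR of data positions {9,10,11,12,13,14,15} = 0⊕0⊕1⊕1⊕1⊕1⊕1 = 1
Codeword b1..b15 = 100101010011111

100101010011111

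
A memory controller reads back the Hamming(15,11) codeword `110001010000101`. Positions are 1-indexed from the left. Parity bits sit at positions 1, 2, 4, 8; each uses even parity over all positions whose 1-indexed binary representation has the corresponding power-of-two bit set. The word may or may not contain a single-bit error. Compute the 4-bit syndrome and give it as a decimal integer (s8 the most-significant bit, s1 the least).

15

s1: b1⊕b3⊕b5⊕b7⊕b9⊕b11⊕b13⊕b15 = 1⊕0⊕0⊕0⊕0⊕0⊕1⊕1 = 1
s2: b2⊕b3⊕b6⊕b7⊕b10⊕b11⊕b14⊕b15 = 1⊕0⊕1⊕0⊕0⊕0⊕0⊕1 = 1
s4: b4⊕b5⊕b6⊕b7⊕b12⊕b13⊕b14⊕b15 = 0⊕0⊕1⊕0⊕0⊕1⊕0⊕1 = 1
s8: b8⊕b9⊕b10⊕b11⊕b12⊕b13⊕b14⊕b15 = 1⊕0⊕0⊕0⊕0⊕1⊕0⊕1 = 1
Syndrome (s8...s1) = 1111 → position 15.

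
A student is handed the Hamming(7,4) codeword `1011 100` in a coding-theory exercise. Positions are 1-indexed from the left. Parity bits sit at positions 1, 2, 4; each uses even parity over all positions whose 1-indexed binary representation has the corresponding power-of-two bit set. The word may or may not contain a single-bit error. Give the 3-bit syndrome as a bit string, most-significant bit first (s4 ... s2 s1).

011

s1: b1⊕b3⊕b5⊕b7 = 1⊕1⊕1⊕0 = 1
s2: b2⊕b3⊕b6⊕b7 = 0⊕1⊕0⊕0 = 1
s4: b4⊕b5⊕b6⊕b7 = 1⊕1⊕0⊕0 = 0
Syndrome (s4...s1) = 011 → position 3.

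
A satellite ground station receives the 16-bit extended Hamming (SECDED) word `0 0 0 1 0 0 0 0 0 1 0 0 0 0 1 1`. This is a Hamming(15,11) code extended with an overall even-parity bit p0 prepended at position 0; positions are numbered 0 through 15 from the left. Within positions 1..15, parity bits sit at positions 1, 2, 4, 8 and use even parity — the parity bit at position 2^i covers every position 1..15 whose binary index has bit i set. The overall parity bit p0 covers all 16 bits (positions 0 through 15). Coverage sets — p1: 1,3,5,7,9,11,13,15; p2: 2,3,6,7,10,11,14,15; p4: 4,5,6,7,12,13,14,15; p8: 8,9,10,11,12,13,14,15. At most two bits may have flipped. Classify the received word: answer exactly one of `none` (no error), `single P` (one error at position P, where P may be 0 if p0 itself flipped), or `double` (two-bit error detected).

double

s1: b1⊕b3⊕b5⊕b7⊕b9⊕b11⊕b13⊕b15 = 0⊕1⊕0⊕0⊕1⊕0⊕0⊕1 = 1
s2: b2⊕b3⊕b6⊕b7⊕b10⊕b11⊕b14⊕b15 = 0⊕1⊕0⊕0⊕0⊕0⊕1⊕1 = 1
s4: b4⊕b5⊕b6⊕b7⊕b12⊕b13⊕b14⊕b15 = 0⊕0⊕0⊕0⊕0⊕0⊕1⊕1 = 0
s8: b8⊕b9⊕b10⊕b11⊕b12⊕b13⊕b14⊕b15 = 0⊕1⊕0⊕0⊕0⊕0⊕1⊕1 = 1
Syndrome (s8...s1) = 1011 → position 11.
Overall parity (XOR of all 16 bits, including p0): 0⊕0⊕0⊕1⊕0⊕0⊕0⊕0⊕0⊕1⊕0⊕0⊕0⊕0⊕1⊕1 = 0
Overall=0, syndrome position=11 → double-bit error detected (uncorrectable).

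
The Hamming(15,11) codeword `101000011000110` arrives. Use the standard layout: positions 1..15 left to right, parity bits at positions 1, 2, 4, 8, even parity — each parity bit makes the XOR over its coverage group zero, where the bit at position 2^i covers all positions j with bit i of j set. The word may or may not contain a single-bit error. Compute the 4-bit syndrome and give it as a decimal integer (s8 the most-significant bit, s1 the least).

0

s1: b1⊕b3⊕b5⊕b7⊕b9⊕b11⊕b13⊕b15 = 1⊕1⊕0⊕0⊕1⊕0⊕1⊕0 = 0
s2: b2⊕b3⊕b6⊕b7⊕b10⊕b11⊕b14⊕b15 = 0⊕1⊕0⊕0⊕0⊕0⊕1⊕0 = 0
s4: b4⊕b5⊕b6⊕b7⊕b12⊕b13⊕b14⊕b15 = 0⊕0⊕0⊕0⊕0⊕1⊕1⊕0 = 0
s8: b8⊕b9⊕b10⊕b11⊕b12⊕b13⊕b14⊕b15 = 1⊕1⊕0⊕0⊕0⊕1⊕1⊕0 = 0
Syndrome (s8...s1) = 0000 → position 0 (no error).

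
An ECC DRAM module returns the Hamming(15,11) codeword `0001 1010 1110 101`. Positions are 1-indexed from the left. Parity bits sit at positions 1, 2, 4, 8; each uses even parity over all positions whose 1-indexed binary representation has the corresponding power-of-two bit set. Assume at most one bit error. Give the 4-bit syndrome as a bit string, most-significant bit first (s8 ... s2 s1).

s1: b1⊕b3⊕b5⊕b7⊕b9⊕b11⊕b13⊕b15 = 0⊕0⊕1⊕1⊕1⊕1⊕1⊕1 = 0
s2: b2⊕b3⊕b6⊕b7⊕b10⊕b11⊕b14⊕b15 = 0⊕0⊕0⊕1⊕1⊕1⊕0⊕1 = 0
s4: b4⊕b5⊕b6⊕b7⊕b12⊕b13⊕b14⊕b15 = 1⊕1⊕0⊕1⊕0⊕1⊕0⊕1 = 1
s8: b8⊕b9⊕b10⊕b11⊕b12⊕b13⊕b14⊕b15 = 0⊕1⊕1⊕1⊕0⊕1⊕0⊕1 = 1
Syndrome (s8...s1) = 1100 → position 12.

1100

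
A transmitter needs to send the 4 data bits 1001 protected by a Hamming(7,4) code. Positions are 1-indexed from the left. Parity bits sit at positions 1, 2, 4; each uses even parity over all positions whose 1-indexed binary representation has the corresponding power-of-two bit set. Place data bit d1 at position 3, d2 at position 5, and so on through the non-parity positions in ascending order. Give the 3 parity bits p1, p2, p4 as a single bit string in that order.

001

Place data bits at non-power-of-two positions: b3=1, b5=0, b6=0, b7=1.
p1 = XOR of data positions {3,5,7} = 1⊕0⊕1 = 0
p2 = XOR of data positions {3,6,7} = 1⊕0⊕1 = 0
p4 = XOR of data positions {5,6,7} = 0⊕0⊕1 = 1
Parity bits p1,p2,p4 = 001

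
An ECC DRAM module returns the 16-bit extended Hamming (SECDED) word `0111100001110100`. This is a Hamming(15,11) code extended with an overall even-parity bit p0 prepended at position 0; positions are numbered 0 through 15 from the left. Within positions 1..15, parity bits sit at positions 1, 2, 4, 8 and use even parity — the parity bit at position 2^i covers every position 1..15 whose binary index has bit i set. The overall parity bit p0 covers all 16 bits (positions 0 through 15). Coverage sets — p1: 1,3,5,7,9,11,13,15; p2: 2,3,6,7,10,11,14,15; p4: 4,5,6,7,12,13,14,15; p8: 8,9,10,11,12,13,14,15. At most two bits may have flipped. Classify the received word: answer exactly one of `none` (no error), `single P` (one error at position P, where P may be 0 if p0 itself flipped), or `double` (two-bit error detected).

double

s1: b1⊕b3⊕b5⊕b7⊕b9⊕b11⊕b13⊕b15 = 1⊕1⊕0⊕0⊕1⊕1⊕1⊕0 = 1
s2: b2⊕b3⊕b6⊕b7⊕b10⊕b11⊕b14⊕b15 = 1⊕1⊕0⊕0⊕1⊕1⊕0⊕0 = 0
s4: b4⊕b5⊕b6⊕b7⊕b12⊕b13⊕b14⊕b15 = 1⊕0⊕0⊕0⊕0⊕1⊕0⊕0 = 0
s8: b8⊕b9⊕b10⊕b11⊕b12⊕b13⊕b14⊕b15 = 0⊕1⊕1⊕1⊕0⊕1⊕0⊕0 = 0
Syndrome (s8...s1) = 0001 → position 1.
Overall parity (XOR of all 16 bits, including p0): 0⊕1⊕1⊕1⊕1⊕0⊕0⊕0⊕0⊕1⊕1⊕1⊕0⊕1⊕0⊕0 = 0
Overall=0, syndrome position=1 → double-bit error detected (uncorrectable).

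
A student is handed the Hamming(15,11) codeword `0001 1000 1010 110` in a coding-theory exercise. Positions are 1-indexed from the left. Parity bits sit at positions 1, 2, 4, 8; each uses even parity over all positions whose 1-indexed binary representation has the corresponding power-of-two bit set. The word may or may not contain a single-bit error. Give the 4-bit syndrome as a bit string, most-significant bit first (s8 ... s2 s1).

0000

s1: b1⊕b3⊕b5⊕b7⊕b9⊕b11⊕b13⊕b15 = 0⊕0⊕1⊕0⊕1⊕1⊕1⊕0 = 0
s2: b2⊕b3⊕b6⊕b7⊕b10⊕b11⊕b14⊕b15 = 0⊕0⊕0⊕0⊕0⊕1⊕1⊕0 = 0
s4: b4⊕b5⊕b6⊕b7⊕b12⊕b13⊕b14⊕b15 = 1⊕1⊕0⊕0⊕0⊕1⊕1⊕0 = 0
s8: b8⊕b9⊕b10⊕b11⊕b12⊕b13⊕b14⊕b15 = 0⊕1⊕0⊕1⊕0⊕1⊕1⊕0 = 0
Syndrome (s8...s1) = 0000 → position 0 (no error).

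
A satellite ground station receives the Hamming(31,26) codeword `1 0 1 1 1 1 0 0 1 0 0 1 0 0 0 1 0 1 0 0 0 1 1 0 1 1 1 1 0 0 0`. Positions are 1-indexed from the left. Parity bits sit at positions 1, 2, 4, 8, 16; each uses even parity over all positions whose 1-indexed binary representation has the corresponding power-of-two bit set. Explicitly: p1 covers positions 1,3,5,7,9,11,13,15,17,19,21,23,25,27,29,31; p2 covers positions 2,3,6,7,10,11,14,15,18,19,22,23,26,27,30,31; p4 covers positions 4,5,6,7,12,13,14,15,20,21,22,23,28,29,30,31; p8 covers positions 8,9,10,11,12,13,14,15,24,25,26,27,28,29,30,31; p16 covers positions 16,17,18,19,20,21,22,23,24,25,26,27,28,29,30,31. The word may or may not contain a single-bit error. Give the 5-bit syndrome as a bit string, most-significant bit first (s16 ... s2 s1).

s1: b1⊕b3⊕b5⊕b7⊕b9⊕b11⊕b13⊕b15⊕b17⊕b19⊕b21⊕b23⊕b25⊕b27⊕b29⊕b31 = 1⊕1⊕1⊕0⊕1⊕0⊕0⊕0⊕0⊕0⊕0⊕1⊕1⊕1⊕0⊕0 = 1
s2: b2⊕b3⊕b6⊕b7⊕b10⊕b11⊕b14⊕b15⊕b18⊕b19⊕b22⊕b23⊕b26⊕b27⊕b30⊕b31 = 0⊕1⊕1⊕0⊕0⊕0⊕0⊕0⊕1⊕0⊕1⊕1⊕1⊕1⊕0⊕0 = 1
s4: b4⊕b5⊕b6⊕b7⊕b12⊕b13⊕b14⊕b15⊕b20⊕b21⊕b22⊕b23⊕b28⊕b29⊕b30⊕b31 = 1⊕1⊕1⊕0⊕1⊕0⊕0⊕0⊕0⊕0⊕1⊕1⊕1⊕0⊕0⊕0 = 1
s8: b8⊕b9⊕b10⊕b11⊕b12⊕b13⊕b14⊕b15⊕b24⊕b25⊕b26⊕b27⊕b28⊕b29⊕b30⊕b31 = 0⊕1⊕0⊕0⊕1⊕0⊕0⊕0⊕0⊕1⊕1⊕1⊕1⊕0⊕0⊕0 = 0
s16: b16⊕b17⊕b18⊕b19⊕b20⊕b21⊕b22⊕b23⊕b24⊕b25⊕b26⊕b27⊕b28⊕b29⊕b30⊕b31 = 1⊕0⊕1⊕0⊕0⊕0⊕1⊕1⊕0⊕1⊕1⊕1⊕1⊕0⊕0⊕0 = 0
Syndrome (s16...s1) = 00111 → position 7.

00111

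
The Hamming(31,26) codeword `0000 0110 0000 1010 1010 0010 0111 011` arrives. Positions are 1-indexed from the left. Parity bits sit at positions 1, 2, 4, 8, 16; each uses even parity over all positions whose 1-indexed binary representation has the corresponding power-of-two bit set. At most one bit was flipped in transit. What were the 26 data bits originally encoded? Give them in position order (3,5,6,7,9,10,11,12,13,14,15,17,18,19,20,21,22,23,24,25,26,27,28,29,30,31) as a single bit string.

s1: b1⊕b3⊕b5⊕b7⊕b9⊕b11⊕b13⊕b15⊕b17⊕b19⊕b21⊕b23⊕b25⊕b27⊕b29⊕b31 = 0⊕0⊕0⊕1⊕0⊕0⊕1⊕1⊕1⊕1⊕0⊕1⊕0⊕1⊕0⊕1 = 0
s2: b2⊕b3⊕b6⊕b7⊕b10⊕b11⊕b14⊕b15⊕b18⊕b19⊕b22⊕b23⊕b26⊕b27⊕b30⊕b31 = 0⊕0⊕1⊕1⊕0⊕0⊕0⊕1⊕0⊕1⊕0⊕1⊕1⊕1⊕1⊕1 = 1
s4: b4⊕b5⊕b6⊕b7⊕b12⊕b13⊕b14⊕b15⊕b20⊕b21⊕b22⊕b23⊕b28⊕b29⊕b30⊕b31 = 0⊕0⊕1⊕1⊕0⊕1⊕0⊕1⊕0⊕0⊕0⊕1⊕1⊕0⊕1⊕1 = 0
s8: b8⊕b9⊕b10⊕b11⊕b12⊕b13⊕b14⊕b15⊕b24⊕b25⊕b26⊕b27⊕b28⊕b29⊕b30⊕b31 = 0⊕0⊕0⊕0⊕0⊕1⊕0⊕1⊕0⊕0⊕1⊕1⊕1⊕0⊕1⊕1 = 1
s16: b16⊕b17⊕b18⊕b19⊕b20⊕b21⊕b22⊕b23⊕b24⊕b25⊕b26⊕b27⊕b28⊕b29⊕b30⊕b31 = 0⊕1⊕0⊕1⊕0⊕0⊕0⊕1⊕0⊕0⊕1⊕1⊕1⊕0⊕1⊕1 = 0
Syndrome (s16...s1) = 01010 → position 10.
Flip bit 10: corrected codeword = 0000011001001010101000100111011
Data bits at positions 3,5,6,7,9,10,11,12,13,14,15,17,18,19,20,21,22,23,24,25,26,27,28,29,30,31: 00110100101101000100111011

00110100101101000100111011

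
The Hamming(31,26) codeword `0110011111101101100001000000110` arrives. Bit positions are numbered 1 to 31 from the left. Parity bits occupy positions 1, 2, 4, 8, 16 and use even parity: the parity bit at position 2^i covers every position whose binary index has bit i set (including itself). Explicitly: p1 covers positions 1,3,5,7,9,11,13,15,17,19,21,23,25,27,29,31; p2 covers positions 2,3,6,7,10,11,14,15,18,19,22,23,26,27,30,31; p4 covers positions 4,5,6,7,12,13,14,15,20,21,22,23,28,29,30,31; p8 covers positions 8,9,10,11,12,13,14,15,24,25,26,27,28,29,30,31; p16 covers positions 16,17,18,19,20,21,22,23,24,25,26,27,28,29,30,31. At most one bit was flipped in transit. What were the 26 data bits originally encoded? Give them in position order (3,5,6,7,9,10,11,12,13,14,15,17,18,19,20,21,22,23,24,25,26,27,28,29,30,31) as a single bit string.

10111110110100001100000110

s1: b1⊕b3⊕b5⊕b7⊕b9⊕b11⊕b13⊕b15⊕b17⊕b19⊕b21⊕b23⊕b25⊕b27⊕b29⊕b31 = 0⊕1⊕0⊕1⊕1⊕1⊕1⊕0⊕1⊕0⊕0⊕0⊕0⊕0⊕1⊕0 = 1
s2: b2⊕b3⊕b6⊕b7⊕b10⊕b11⊕b14⊕b15⊕b18⊕b19⊕b22⊕b23⊕b26⊕b27⊕b30⊕b31 = 1⊕1⊕1⊕1⊕1⊕1⊕1⊕0⊕0⊕0⊕1⊕0⊕0⊕0⊕1⊕0 = 1
s4: b4⊕b5⊕b6⊕b7⊕b12⊕b13⊕b14⊕b15⊕b20⊕b21⊕b22⊕b23⊕b28⊕b29⊕b30⊕b31 = 0⊕0⊕1⊕1⊕0⊕1⊕1⊕0⊕0⊕0⊕1⊕0⊕0⊕1⊕1⊕0 = 1
s8: b8⊕b9⊕b10⊕b11⊕b12⊕b13⊕b14⊕b15⊕b24⊕b25⊕b26⊕b27⊕b28⊕b29⊕b30⊕b31 = 1⊕1⊕1⊕1⊕0⊕1⊕1⊕0⊕0⊕0⊕0⊕0⊕0⊕1⊕1⊕0 = 0
s16: b16⊕b17⊕b18⊕b19⊕b20⊕b21⊕b22⊕b23⊕b24⊕b25⊕b26⊕b27⊕b28⊕b29⊕b30⊕b31 = 1⊕1⊕0⊕0⊕0⊕0⊕1⊕0⊕0⊕0⊕0⊕0⊕0⊕1⊕1⊕0 = 1
Syndrome (s16...s1) = 10111 → position 23.
Flip bit 23: corrected codeword = 0110011111101101100001100000110
Data bits at positions 3,5,6,7,9,10,11,12,13,14,15,17,18,19,20,21,22,23,24,25,26,27,28,29,30,31: 10111110110100001100000110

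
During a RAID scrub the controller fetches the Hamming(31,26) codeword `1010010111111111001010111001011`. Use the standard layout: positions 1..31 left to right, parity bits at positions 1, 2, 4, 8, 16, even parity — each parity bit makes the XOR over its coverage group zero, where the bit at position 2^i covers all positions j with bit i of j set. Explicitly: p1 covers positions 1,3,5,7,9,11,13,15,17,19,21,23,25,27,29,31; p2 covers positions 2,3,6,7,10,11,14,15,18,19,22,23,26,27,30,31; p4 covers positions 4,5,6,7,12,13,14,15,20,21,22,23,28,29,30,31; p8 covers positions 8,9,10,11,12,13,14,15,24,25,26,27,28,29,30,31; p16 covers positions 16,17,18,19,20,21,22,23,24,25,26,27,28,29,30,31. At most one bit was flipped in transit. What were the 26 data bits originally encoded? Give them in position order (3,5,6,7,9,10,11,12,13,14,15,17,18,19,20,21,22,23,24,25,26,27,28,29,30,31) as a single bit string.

s1: b1⊕b3⊕b5⊕b7⊕b9⊕b11⊕b13⊕b15⊕b17⊕b19⊕b21⊕b23⊕b25⊕b27⊕b29⊕b31 = 1⊕1⊕0⊕0⊕1⊕1⊕1⊕1⊕0⊕1⊕1⊕1⊕1⊕0⊕0⊕1 = 1
s2: b2⊕b3⊕b6⊕b7⊕b10⊕b11⊕b14⊕b15⊕b18⊕b19⊕b22⊕b23⊕b26⊕b27⊕b30⊕b31 = 0⊕1⊕1⊕0⊕1⊕1⊕1⊕1⊕0⊕1⊕0⊕1⊕0⊕0⊕1⊕1 = 0
s4: b4⊕b5⊕b6⊕b7⊕b12⊕b13⊕b14⊕b15⊕b20⊕b21⊕b22⊕b23⊕b28⊕b29⊕b30⊕b31 = 0⊕0⊕1⊕0⊕1⊕1⊕1⊕1⊕0⊕1⊕0⊕1⊕1⊕0⊕1⊕1 = 0
s8: b8⊕b9⊕b10⊕b11⊕b12⊕b13⊕b14⊕b15⊕b24⊕b25⊕b26⊕b27⊕b28⊕b29⊕b30⊕b31 = 1⊕1⊕1⊕1⊕1⊕1⊕1⊕1⊕1⊕1⊕0⊕0⊕1⊕0⊕1⊕1 = 1
s16: b16⊕b17⊕b18⊕b19⊕b20⊕b21⊕b22⊕b23⊕b24⊕b25⊕b26⊕b27⊕b28⊕b29⊕b30⊕b31 = 1⊕0⊕0⊕1⊕0⊕1⊕0⊕1⊕1⊕1⊕0⊕0⊕1⊕0⊕1⊕1 = 1
Syndrome (s16...s1) = 11001 → position 25.
Flip bit 25: corrected codeword = 1010010111111111001010110001011
Data bits at positions 3,5,6,7,9,10,11,12,13,14,15,17,18,19,20,21,22,23,24,25,26,27,28,29,30,31: 10101111111001010110001011

10101111111001010110001011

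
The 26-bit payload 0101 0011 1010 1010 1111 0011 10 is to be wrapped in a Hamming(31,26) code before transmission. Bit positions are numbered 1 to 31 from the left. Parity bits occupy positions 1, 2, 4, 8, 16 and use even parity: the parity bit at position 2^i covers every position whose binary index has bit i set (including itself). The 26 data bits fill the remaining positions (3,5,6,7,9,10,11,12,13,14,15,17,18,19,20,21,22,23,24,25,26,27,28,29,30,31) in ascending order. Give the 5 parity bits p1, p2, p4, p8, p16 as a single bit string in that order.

01111

Place data bits at non-power-of-two positions: b3=0, b5=1, b6=0, b7=1, b9=0, b10=0, b11=1, b12=1, b13=1, b14=0, b15=1, b17=0, b18=1, b19=0, b20=1, b21=0, b22=1, b23=1, b24=1, b25=1, b26=0, b27=0, b28=1, b29=1, b30=1, b31=0.
p1 = XOR of data positions {3,5,7,9,11,13,15,17,19,21,23,25,27,29,31} = 0⊕1⊕1⊕0⊕1⊕1⊕1⊕0⊕0⊕0⊕1⊕1⊕0⊕1⊕0 = 0
p2 = XOR of data positions {3,6,7,10,11,14,15,18,19,22,23,26,27,30,31} = 0⊕0⊕1⊕0⊕1⊕0⊕1⊕1⊕0⊕1⊕1⊕0⊕0⊕1⊕0 = 1
p4 = XOR of data positions {5,6,7,12,13,14,15,20,21,22,23,28,29,30,31} = 1⊕0⊕1⊕1⊕1⊕0⊕1⊕1⊕0⊕1⊕1⊕1⊕1⊕1⊕0 = 1
p8 = XOR of data positions {9,10,11,12,13,14,15,24,25,26,27,28,29,30,31} = 0⊕0⊕1⊕1⊕1⊕0⊕1⊕1⊕1⊕0⊕0⊕1⊕1⊕1⊕0 = 1
p16 = XOR of data positions {17,18,19,20,21,22,23,24,25,26,27,28,29,30,31} = 0⊕1⊕0⊕1⊕0⊕1⊕1⊕1⊕1⊕0⊕0⊕1⊕1⊕1⊕0 = 1
Parity bits p1,p2,p4,p8,p16 = 01111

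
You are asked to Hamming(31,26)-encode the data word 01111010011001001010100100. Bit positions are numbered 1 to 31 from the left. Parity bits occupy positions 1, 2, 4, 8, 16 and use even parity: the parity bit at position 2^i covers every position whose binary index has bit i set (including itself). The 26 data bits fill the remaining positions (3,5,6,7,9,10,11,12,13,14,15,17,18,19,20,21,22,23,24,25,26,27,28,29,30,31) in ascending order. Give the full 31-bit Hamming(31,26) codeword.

Place data bits at non-power-of-two positions: b3=0, b5=1, b6=1, b7=1, b9=1, b10=0, b11=1, b12=0, b13=0, b14=1, b15=1, b17=0, b18=0, b19=1, b20=0, b21=0, b22=1, b23=0, b24=1, b25=0, b26=1, b27=0, b28=0, b29=1, b30=0, b31=0.
p1 = XOR of data positions {3,5,7,9,11,13,15,17,19,21,23,25,27,29,31} = 0⊕1⊕1⊕1⊕1⊕0⊕1⊕0⊕1⊕0⊕0⊕0⊕0⊕1⊕0 = 1
p2 = XOR of data positions {3,6,7,10,11,14,15,18,19,22,23,26,27,30,31} = 0⊕1⊕1⊕0⊕1⊕1⊕1⊕0⊕1⊕1⊕0⊕1⊕0⊕0⊕0 = 0
p4 = XOR of data positions {5,6,7,12,13,14,15,20,21,22,23,28,29,30,31} = 1⊕1⊕1⊕0⊕0⊕1⊕1⊕0⊕0⊕1⊕0⊕0⊕1⊕0⊕0 = 1
p8 = XOR of data positions {9,10,11,12,13,14,15,24,25,26,27,28,29,30,31} = 1⊕0⊕1⊕0⊕0⊕1⊕1⊕1⊕0⊕1⊕0⊕0⊕1⊕0⊕0 = 1
p16 = XOR of data positions {17,18,19,20,21,22,23,24,25,26,27,28,29,30,31} = 0⊕0⊕1⊕0⊕0⊕1⊕0⊕1⊕0⊕1⊕0⊕0⊕1⊕0⊕0 = 1
Codeword b1..b31 = 1001111110100111001001010100100

1001111110100111001001010100100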